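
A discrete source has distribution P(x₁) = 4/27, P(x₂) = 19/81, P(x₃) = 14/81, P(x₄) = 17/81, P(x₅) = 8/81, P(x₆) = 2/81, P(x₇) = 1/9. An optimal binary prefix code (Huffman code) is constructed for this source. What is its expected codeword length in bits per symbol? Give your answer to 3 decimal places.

2.679 bits/symbol

Repeatedly combine the two least-probable nodes; the expected code length is the sum of the merged weights.
merge 2/81 + 8/81 → 10/81
merge 1/9 + 10/81 → 19/81
merge 4/27 + 14/81 → 26/81
merge 17/81 + 19/81 → 4/9
merge 19/81 + 26/81 → 5/9
merge 4/9 + 5/9 → 1
L = 10/81 + 19/81 + 26/81 + 4/9 + 5/9 + 1 = 217/81 ≈ 2.679 bits/symbol.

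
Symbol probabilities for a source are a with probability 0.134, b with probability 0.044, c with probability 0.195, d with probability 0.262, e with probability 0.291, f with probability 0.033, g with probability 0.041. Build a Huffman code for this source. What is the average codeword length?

2.444 bits/symbol

Repeatedly combine the two least-probable nodes; the expected code length is the sum of the merged weights.
merge 33/1000 + 41/1000 → 37/500
merge 11/250 + 37/500 → 59/500
merge 59/500 + 67/500 → 63/250
merge 39/200 + 63/250 → 447/1000
merge 131/500 + 291/1000 → 553/1000
merge 447/1000 + 553/1000 → 1
L = 37/500 + 59/500 + 63/250 + 447/1000 + 553/1000 + 1 = 611/250 = 2.444 bits/symbol.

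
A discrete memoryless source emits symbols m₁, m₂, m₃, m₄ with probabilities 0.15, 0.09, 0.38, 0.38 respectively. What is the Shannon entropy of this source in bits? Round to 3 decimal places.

1.784 bits

H = −Σ pᵢ log₂ pᵢ.
−0.15·log₂(0.15) = 0.4105
−0.09·log₂(0.09) = 0.3127
−0.38·log₂(0.38) = 0.5305
−0.38·log₂(0.38) = 0.5305
Sum ≈ 1.7841 → 1.784 bits.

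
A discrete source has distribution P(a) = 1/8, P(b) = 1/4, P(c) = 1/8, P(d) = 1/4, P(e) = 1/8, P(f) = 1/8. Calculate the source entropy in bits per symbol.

Each probability is a power of 1/2, so log₂(1/p) is an integer.
H = Σ p·log₂(1/p) = 1/8·3 + 1/4·2 + 1/8·3 + 1/4·2 + 1/8·3 + 1/8·3 = 2.5 bits.

2.5 bits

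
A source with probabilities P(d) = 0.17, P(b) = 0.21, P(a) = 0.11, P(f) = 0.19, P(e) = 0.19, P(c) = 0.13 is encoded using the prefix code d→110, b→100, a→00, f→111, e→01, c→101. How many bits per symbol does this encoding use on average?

L̄ = Σ pᵢ·ℓᵢ = 0.17·3 + 0.21·3 + 0.11·2 + 0.19·3 + 0.19·2 + 0.13·3 = 2.7 bits/symbol.

2.7 bits/symbol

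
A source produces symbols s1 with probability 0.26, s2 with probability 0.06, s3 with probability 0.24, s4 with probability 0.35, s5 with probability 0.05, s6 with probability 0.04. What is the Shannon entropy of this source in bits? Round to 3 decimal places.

H = −Σ pᵢ log₂ pᵢ.
−0.26·log₂(0.26) = 0.5053
−0.06·log₂(0.06) = 0.2435
−0.24·log₂(0.24) = 0.4941
−0.35·log₂(0.35) = 0.5301
−0.05·log₂(0.05) = 0.2161
−0.04·log₂(0.04) = 0.1858
Sum ≈ 2.1749 → 2.175 bits.

2.175 bits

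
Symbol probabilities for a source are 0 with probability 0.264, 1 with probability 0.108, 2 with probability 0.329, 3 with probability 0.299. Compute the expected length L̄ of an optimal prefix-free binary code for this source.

2 bits/symbol

Repeatedly combine the two least-probable nodes; the expected code length is the sum of the merged weights.
merge 27/250 + 33/125 → 93/250
merge 299/1000 + 329/1000 → 157/250
merge 93/250 + 157/250 → 1
L = 93/250 + 157/250 + 1 = 2 bits/symbol.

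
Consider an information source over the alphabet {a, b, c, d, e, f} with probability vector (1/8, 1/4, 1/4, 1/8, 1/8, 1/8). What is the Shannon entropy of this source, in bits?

2.5 bits

Each probability is a power of 1/2, so log₂(1/p) is an integer.
H = Σ p·log₂(1/p) = 1/8·3 + 1/4·2 + 1/4·2 + 1/8·3 + 1/8·3 + 1/8·3 = 2.5 bits.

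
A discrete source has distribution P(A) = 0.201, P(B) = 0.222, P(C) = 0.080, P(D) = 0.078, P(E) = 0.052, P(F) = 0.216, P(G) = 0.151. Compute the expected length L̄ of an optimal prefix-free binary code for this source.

2.692 bits/symbol

Repeatedly combine the two least-probable nodes; the expected code length is the sum of the merged weights.
merge 13/250 + 39/500 → 13/100
merge 2/25 + 13/100 → 21/100
merge 151/1000 + 201/1000 → 44/125
merge 21/100 + 27/125 → 213/500
merge 111/500 + 44/125 → 287/500
merge 213/500 + 287/500 → 1
L = 13/100 + 21/100 + 44/125 + 213/500 + 287/500 + 1 = 673/250 = 2.692 bits/symbol.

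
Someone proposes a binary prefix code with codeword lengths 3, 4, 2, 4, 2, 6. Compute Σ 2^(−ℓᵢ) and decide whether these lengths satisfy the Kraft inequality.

With common denominator 2^6 = 64: Σ 2^(−ℓᵢ) = 8/64 + 4/64 + 16/64 + 4/64 + 16/64 + 1/64 = 49/64 = 0.765625.
Kraft's inequality requires Σ ≤ 1; here Σ = 0.765625 ≤ 1, so such a prefix code exists.

0.765625; yes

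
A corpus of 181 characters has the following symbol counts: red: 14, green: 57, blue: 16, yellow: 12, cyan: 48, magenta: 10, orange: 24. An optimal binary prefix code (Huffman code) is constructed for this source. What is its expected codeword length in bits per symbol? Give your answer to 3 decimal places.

Probabilities are the counts divided by 181.
Repeatedly combine the two least-probable nodes; the expected code length is the sum of the merged weights.
merge 10/181 + 12/181 → 22/181
merge 14/181 + 16/181 → 30/181
merge 22/181 + 24/181 → 46/181
merge 30/181 + 46/181 → 76/181
merge 48/181 + 57/181 → 105/181
merge 76/181 + 105/181 → 1
L = 22/181 + 30/181 + 46/181 + 76/181 + 105/181 + 1 = 460/181 ≈ 2.541 bits/symbol.

2.541 bits/symbol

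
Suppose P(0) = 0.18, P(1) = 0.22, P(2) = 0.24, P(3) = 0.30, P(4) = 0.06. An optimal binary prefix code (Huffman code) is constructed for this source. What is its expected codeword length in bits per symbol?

2.24 bits/symbol

Repeatedly combine the two least-probable nodes; the expected code length is the sum of the merged weights.
merge 3/50 + 9/50 → 6/25
merge 11/50 + 6/25 → 23/50
merge 6/25 + 3/10 → 27/50
merge 23/50 + 27/50 → 1
L = 6/25 + 23/50 + 27/50 + 1 = 56/25 = 2.24 bits/symbol.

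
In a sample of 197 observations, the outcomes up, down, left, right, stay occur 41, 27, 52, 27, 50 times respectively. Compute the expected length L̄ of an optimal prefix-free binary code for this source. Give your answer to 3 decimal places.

2.274 bits/symbol

Probabilities are the counts divided by 197.
Repeatedly combine the two least-probable nodes; the expected code length is the sum of the merged weights.
merge 27/197 + 27/197 → 54/197
merge 41/197 + 50/197 → 91/197
merge 52/197 + 54/197 → 106/197
merge 91/197 + 106/197 → 1
L = 54/197 + 91/197 + 106/197 + 1 = 448/197 ≈ 2.274 bits/symbol.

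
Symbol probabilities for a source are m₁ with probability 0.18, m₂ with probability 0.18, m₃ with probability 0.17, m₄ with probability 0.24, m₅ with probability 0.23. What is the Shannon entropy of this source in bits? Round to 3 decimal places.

H = −Σ pᵢ log₂ pᵢ.
−0.18·log₂(0.18) = 0.4453
−0.18·log₂(0.18) = 0.4453
−0.17·log₂(0.17) = 0.4346
−0.24·log₂(0.24) = 0.4941
−0.23·log₂(0.23) = 0.4877
Sum ≈ 2.3070 → 2.307 bits.

2.307 bits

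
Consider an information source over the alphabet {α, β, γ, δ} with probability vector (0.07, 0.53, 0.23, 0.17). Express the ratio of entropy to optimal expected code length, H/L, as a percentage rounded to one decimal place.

Entropy H = −Σ p log₂ p ≈ 1.6763 bits.
Huffman merges: 7/100+17/100→6/25; 23/100+6/25→47/100; 47/100+53/100→1. L = 171/100 ≈ 1.7100.
Efficiency = H/L = 1.6763/1.7100 = 98.0%.

98.0%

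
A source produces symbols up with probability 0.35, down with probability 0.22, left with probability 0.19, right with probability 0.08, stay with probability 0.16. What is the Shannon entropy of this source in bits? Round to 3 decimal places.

2.180 bits

H = −Σ pᵢ log₂ pᵢ.
−0.35·log₂(0.35) = 0.5301
−0.22·log₂(0.22) = 0.4806
−0.19·log₂(0.19) = 0.4552
−0.08·log₂(0.08) = 0.2915
−0.16·log₂(0.16) = 0.4230
Sum ≈ 2.1804 → 2.180 bits.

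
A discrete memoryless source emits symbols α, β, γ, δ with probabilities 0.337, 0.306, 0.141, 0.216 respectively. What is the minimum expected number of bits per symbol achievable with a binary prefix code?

2 bits/symbol

Repeatedly combine the two least-probable nodes; the expected code length is the sum of the merged weights.
merge 141/1000 + 27/125 → 357/1000
merge 153/500 + 337/1000 → 643/1000
merge 357/1000 + 643/1000 → 1
L = 357/1000 + 643/1000 + 1 = 2 bits/symbol.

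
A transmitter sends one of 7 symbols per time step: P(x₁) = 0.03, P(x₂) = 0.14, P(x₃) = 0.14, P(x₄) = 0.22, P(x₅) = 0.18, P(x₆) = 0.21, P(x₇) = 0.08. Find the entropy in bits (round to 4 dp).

2.6362 bits

H = −Σ pᵢ log₂ pᵢ.
−0.03·log₂(0.03) = 0.1518
−0.14·log₂(0.14) = 0.3971
−0.14·log₂(0.14) = 0.3971
−0.22·log₂(0.22) = 0.4806
−0.18·log₂(0.18) = 0.4453
−0.21·log₂(0.21) = 0.4728
−0.08·log₂(0.08) = 0.2915
Sum ≈ 2.6362 → 2.6362 bits.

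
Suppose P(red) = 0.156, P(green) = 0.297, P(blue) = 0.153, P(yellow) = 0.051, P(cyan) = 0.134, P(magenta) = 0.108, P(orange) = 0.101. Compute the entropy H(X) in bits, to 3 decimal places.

H = −Σ pᵢ log₂ pᵢ.
−0.156·log₂(0.156) = 0.4181
−0.297·log₂(0.297) = 0.5202
−0.153·log₂(0.153) = 0.4144
−0.051·log₂(0.051) = 0.2190
−0.134·log₂(0.134) = 0.3886
−0.108·log₂(0.108) = 0.3468
−0.101·log₂(0.101) = 0.3341
Sum ≈ 2.6411 → 2.641 bits.

2.641 bits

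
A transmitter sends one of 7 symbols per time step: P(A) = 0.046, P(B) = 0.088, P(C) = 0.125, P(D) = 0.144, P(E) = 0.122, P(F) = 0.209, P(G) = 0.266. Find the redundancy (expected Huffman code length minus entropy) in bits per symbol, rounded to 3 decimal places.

0.018 bits

Entropy H = −Σ p log₂ p ≈ 2.6410 bits.
Huffman merges: 23/500+11/125→67/500; 61/500+1/8→247/1000; 67/500+18/125→139/500; 209/1000+247/1000→57/125; 133/500+139/500→68/125; 57/125+68/125→1. L = 2659/1000 ≈ 2.6590.
L − H = 2.6590 − 2.6410 = 0.018 bits.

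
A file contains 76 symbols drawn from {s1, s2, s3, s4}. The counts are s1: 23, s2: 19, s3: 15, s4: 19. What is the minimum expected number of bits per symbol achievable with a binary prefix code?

Probabilities are the counts divided by 76.
Repeatedly combine the two least-probable nodes; the expected code length is the sum of the merged weights.
merge 15/76 + 1/4 → 17/38
merge 1/4 + 23/76 → 21/38
merge 17/38 + 21/38 → 1
L = 17/38 + 21/38 + 1 = 2 bits/symbol.

2 bits/symbol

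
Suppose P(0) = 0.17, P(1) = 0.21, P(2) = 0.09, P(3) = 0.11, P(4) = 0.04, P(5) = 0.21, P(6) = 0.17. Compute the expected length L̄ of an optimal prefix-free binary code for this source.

2.71 bits/symbol

Repeatedly combine the two least-probable nodes; the expected code length is the sum of the merged weights.
merge 1/25 + 9/100 → 13/100
merge 11/100 + 13/100 → 6/25
merge 17/100 + 17/100 → 17/50
merge 21/100 + 21/100 → 21/50
merge 6/25 + 17/50 → 29/50
merge 21/50 + 29/50 → 1
L = 13/100 + 6/25 + 17/50 + 21/50 + 29/50 + 1 = 271/100 = 2.71 bits/symbol.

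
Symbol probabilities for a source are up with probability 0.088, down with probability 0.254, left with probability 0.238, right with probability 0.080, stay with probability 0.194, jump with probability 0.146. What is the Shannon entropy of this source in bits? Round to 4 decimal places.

H = −Σ pᵢ log₂ pᵢ.
−0.088·log₂(0.088) = 0.3086
−0.254·log₂(0.254) = 0.5022
−0.238·log₂(0.238) = 0.4929
−0.080·log₂(0.080) = 0.2915
−0.194·log₂(0.194) = 0.4590
−0.146·log₂(0.146) = 0.4053
Sum ≈ 2.4594 → 2.4594 bits.

2.4594 bits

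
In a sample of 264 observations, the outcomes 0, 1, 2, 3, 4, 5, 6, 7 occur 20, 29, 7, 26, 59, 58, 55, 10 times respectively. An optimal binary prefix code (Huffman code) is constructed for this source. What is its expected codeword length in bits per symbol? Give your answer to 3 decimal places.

Probabilities are the counts divided by 264.
Repeatedly combine the two least-probable nodes; the expected code length is the sum of the merged weights.
merge 7/264 + 5/132 → 17/264
merge 17/264 + 5/66 → 37/264
merge 13/132 + 29/264 → 5/24
merge 37/264 + 5/24 → 23/66
merge 5/24 + 29/132 → 113/264
merge 59/264 + 23/66 → 151/264
merge 113/264 + 151/264 → 1
L = 17/264 + 37/264 + 5/24 + 23/66 + 113/264 + 151/264 + 1 = 243/88 ≈ 2.761 bits/symbol.

2.761 bits/symbol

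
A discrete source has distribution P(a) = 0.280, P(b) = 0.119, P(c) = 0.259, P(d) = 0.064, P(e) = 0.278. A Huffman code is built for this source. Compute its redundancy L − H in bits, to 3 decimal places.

0.031 bits

Entropy H = −Σ p log₂ p ≈ 2.1517 bits.
Huffman merges: 8/125+119/1000→183/1000; 183/1000+259/1000→221/500; 139/500+7/25→279/500; 221/500+279/500→1. L = 2183/1000 ≈ 2.1830.
L − H = 2.1830 − 2.1517 = 0.031 bits.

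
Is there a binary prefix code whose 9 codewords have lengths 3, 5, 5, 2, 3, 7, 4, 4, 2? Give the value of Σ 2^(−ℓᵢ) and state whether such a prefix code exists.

With common denominator 2^7 = 128: Σ 2^(−ℓᵢ) = 16/128 + 4/128 + 4/128 + 32/128 + 16/128 + 1/128 + 8/128 + 8/128 + 32/128 = 121/128 = 0.9453125.
Kraft's inequality requires Σ ≤ 1; here Σ = 0.9453125 ≤ 1, so such a prefix code exists.

0.9453125; yes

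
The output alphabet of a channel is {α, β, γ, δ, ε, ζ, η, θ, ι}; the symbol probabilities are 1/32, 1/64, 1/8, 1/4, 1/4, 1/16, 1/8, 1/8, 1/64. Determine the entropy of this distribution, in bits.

Each probability is a power of 1/2, so log₂(1/p) is an integer.
H = Σ p·log₂(1/p) = 1/32·5 + 1/64·6 + 1/8·3 + 1/4·2 + 1/4·2 + 1/16·4 + 1/8·3 + 1/8·3 + 1/64·6 = 2.71875 bits.

2.71875 bits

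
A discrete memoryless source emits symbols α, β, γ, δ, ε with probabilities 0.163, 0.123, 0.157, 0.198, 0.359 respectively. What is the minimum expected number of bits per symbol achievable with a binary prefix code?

2.28 bits/symbol

Repeatedly combine the two least-probable nodes; the expected code length is the sum of the merged weights.
merge 123/1000 + 157/1000 → 7/25
merge 163/1000 + 99/500 → 361/1000
merge 7/25 + 359/1000 → 639/1000
merge 361/1000 + 639/1000 → 1
L = 7/25 + 361/1000 + 639/1000 + 1 = 57/25 = 2.28 bits/symbol.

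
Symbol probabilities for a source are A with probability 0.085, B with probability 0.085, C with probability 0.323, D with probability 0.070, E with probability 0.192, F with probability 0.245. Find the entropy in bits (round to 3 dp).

H = −Σ pᵢ log₂ pᵢ.
−0.085·log₂(0.085) = 0.3023
−0.085·log₂(0.085) = 0.3023
−0.323·log₂(0.323) = 0.5266
−0.070·log₂(0.070) = 0.2686
−0.192·log₂(0.192) = 0.4571
−0.245·log₂(0.245) = 0.4971
Sum ≈ 2.3540 → 2.354 bits.

2.354 bits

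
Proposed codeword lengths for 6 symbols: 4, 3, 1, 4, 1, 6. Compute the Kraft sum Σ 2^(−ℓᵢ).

1.265625

With common denominator 2^6 = 64: Σ 2^(−ℓᵢ) = 4/64 + 8/64 + 32/64 + 4/64 + 32/64 + 1/64 = 81/64 = 1.265625.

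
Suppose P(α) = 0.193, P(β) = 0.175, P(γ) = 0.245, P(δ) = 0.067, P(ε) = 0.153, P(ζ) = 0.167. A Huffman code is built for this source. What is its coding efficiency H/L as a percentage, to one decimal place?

97.7%

Entropy H = −Σ p log₂ p ≈ 2.5021 bits.
Huffman merges: 67/1000+153/1000→11/50; 167/1000+7/40→171/500; 193/1000+11/50→413/1000; 49/200+171/500→587/1000; 413/1000+587/1000→1. L = 1281/500 ≈ 2.5620.
Efficiency = H/L = 2.5021/2.5620 = 97.7%.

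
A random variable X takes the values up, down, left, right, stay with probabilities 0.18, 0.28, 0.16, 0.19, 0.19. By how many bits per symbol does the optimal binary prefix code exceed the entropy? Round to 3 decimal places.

Entropy H = −Σ p log₂ p ≈ 2.2930 bits.
Huffman merges: 4/25+9/50→17/50; 19/100+19/100→19/50; 7/25+17/50→31/50; 19/50+31/50→1. L = 117/50 ≈ 2.3400.
L − H = 2.3400 − 2.2930 = 0.047 bits.

0.047 bits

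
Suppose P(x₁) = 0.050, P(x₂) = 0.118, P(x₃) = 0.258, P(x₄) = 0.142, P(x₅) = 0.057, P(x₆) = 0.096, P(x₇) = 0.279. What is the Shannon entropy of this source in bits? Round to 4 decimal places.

H = −Σ pᵢ log₂ pᵢ.
−0.050·log₂(0.050) = 0.2161
−0.118·log₂(0.118) = 0.3638
−0.258·log₂(0.258) = 0.5043
−0.142·log₂(0.142) = 0.3999
−0.057·log₂(0.057) = 0.2356
−0.096·log₂(0.096) = 0.3246
−0.279·log₂(0.279) = 0.5138
Sum ≈ 2.5580 → 2.5580 bits.

2.5580 bits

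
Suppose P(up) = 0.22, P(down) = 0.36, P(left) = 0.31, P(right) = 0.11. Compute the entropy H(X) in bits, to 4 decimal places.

1.8853 bits

H = −Σ pᵢ log₂ pᵢ.
−0.22·log₂(0.22) = 0.4806
−0.36·log₂(0.36) = 0.5306
−0.31·log₂(0.31) = 0.5238
−0.11·log₂(0.11) = 0.3503
Sum ≈ 1.8853 → 1.8853 bits.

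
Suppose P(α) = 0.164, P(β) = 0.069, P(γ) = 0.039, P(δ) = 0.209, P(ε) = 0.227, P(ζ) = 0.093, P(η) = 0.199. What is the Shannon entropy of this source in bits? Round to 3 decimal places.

2.616 bits

H = −Σ pᵢ log₂ pᵢ.
−0.164·log₂(0.164) = 0.4278
−0.069·log₂(0.069) = 0.2662
−0.039·log₂(0.039) = 0.1825
−0.209·log₂(0.209) = 0.4720
−0.227·log₂(0.227) = 0.4856
−0.093·log₂(0.093) = 0.3187
−0.199·log₂(0.199) = 0.4635
Sum ≈ 2.6162 → 2.616 bits.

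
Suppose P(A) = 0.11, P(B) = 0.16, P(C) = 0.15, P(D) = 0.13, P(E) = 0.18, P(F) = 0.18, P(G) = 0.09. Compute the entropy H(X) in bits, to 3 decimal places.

H = −Σ pᵢ log₂ pᵢ.
−0.11·log₂(0.11) = 0.3503
−0.16·log₂(0.16) = 0.4230
−0.15·log₂(0.15) = 0.4105
−0.13·log₂(0.13) = 0.3826
−0.18·log₂(0.18) = 0.4453
−0.18·log₂(0.18) = 0.4453
−0.09·log₂(0.09) = 0.3127
Sum ≈ 2.7698 → 2.770 bits.

2.770 bits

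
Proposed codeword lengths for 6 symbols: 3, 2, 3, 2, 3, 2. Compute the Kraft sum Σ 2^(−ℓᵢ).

With common denominator 2^3 = 8: Σ 2^(−ℓᵢ) = 1/8 + 2/8 + 1/8 + 2/8 + 1/8 + 2/8 = 9/8 = 1.125.

1.125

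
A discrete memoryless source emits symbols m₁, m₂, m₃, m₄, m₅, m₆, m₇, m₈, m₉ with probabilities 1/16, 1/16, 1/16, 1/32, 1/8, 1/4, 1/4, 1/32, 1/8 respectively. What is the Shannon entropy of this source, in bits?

Each probability is a power of 1/2, so log₂(1/p) is an integer.
H = Σ p·log₂(1/p) = 1/16·4 + 1/16·4 + 1/16·4 + 1/32·5 + 1/8·3 + 1/4·2 + 1/4·2 + 1/32·5 + 1/8·3 = 2.8125 bits.

2.8125 bits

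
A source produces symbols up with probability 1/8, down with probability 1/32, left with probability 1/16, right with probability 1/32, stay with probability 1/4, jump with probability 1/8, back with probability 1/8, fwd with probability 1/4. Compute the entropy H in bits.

Each probability is a power of 1/2, so log₂(1/p) is an integer.
H = Σ p·log₂(1/p) = 1/8·3 + 1/32·5 + 1/16·4 + 1/32·5 + 1/4·2 + 1/8·3 + 1/8·3 + 1/4·2 = 2.6875 bits.

2.6875 bits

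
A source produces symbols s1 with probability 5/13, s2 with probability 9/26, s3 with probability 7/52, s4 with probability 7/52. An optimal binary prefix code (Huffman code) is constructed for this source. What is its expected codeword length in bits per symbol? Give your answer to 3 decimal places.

1.885 bits/symbol

Repeatedly combine the two least-probable nodes; the expected code length is the sum of the merged weights.
merge 7/52 + 7/52 → 7/26
merge 7/26 + 9/26 → 8/13
merge 5/13 + 8/13 → 1
L = 7/26 + 8/13 + 1 = 49/26 ≈ 1.885 bits/symbol.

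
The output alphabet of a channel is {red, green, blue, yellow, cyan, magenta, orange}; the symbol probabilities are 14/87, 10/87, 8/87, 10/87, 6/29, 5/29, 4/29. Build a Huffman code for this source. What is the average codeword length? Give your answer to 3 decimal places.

2.793 bits/symbol

Repeatedly combine the two least-probable nodes; the expected code length is the sum of the merged weights.
merge 8/87 + 10/87 → 6/29
merge 10/87 + 4/29 → 22/87
merge 14/87 + 5/29 → 1/3
merge 6/29 + 6/29 → 12/29
merge 22/87 + 1/3 → 17/29
merge 12/29 + 17/29 → 1
L = 6/29 + 22/87 + 1/3 + 12/29 + 17/29 + 1 = 81/29 ≈ 2.793 bits/symbol.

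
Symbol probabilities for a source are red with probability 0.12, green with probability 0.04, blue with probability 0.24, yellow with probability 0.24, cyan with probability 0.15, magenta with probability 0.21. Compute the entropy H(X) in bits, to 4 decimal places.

2.4245 bits

H = −Σ pᵢ log₂ pᵢ.
−0.12·log₂(0.12) = 0.3671
−0.04·log₂(0.04) = 0.1858
−0.24·log₂(0.24) = 0.4941
−0.24·log₂(0.24) = 0.4941
−0.15·log₂(0.15) = 0.4105
−0.21·log₂(0.21) = 0.4728
Sum ≈ 2.4245 → 2.4245 bits.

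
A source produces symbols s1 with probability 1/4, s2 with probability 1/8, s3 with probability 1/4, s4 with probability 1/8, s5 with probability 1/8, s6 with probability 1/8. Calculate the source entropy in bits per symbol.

2.5 bits

Each probability is a power of 1/2, so log₂(1/p) is an integer.
H = Σ p·log₂(1/p) = 1/4·2 + 1/8·3 + 1/4·2 + 1/8·3 + 1/8·3 + 1/8·3 = 2.5 bits.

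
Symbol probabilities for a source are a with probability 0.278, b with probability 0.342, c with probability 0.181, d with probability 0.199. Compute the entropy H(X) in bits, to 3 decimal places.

H = −Σ pᵢ log₂ pᵢ.
−0.278·log₂(0.278) = 0.5134
−0.342·log₂(0.342) = 0.5294
−0.181·log₂(0.181) = 0.4463
−0.199·log₂(0.199) = 0.4635
Sum ≈ 1.9527 → 1.953 bits.

1.953 bits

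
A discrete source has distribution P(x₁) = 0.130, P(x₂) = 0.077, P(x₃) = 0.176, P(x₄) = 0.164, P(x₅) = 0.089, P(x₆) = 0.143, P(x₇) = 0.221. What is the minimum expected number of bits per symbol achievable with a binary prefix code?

2.769 bits/symbol

Repeatedly combine the two least-probable nodes; the expected code length is the sum of the merged weights.
merge 77/1000 + 89/1000 → 83/500
merge 13/100 + 143/1000 → 273/1000
merge 41/250 + 83/500 → 33/100
merge 22/125 + 221/1000 → 397/1000
merge 273/1000 + 33/100 → 603/1000
merge 397/1000 + 603/1000 → 1
L = 83/500 + 273/1000 + 33/100 + 397/1000 + 603/1000 + 1 = 2769/1000 = 2.769 bits/symbol.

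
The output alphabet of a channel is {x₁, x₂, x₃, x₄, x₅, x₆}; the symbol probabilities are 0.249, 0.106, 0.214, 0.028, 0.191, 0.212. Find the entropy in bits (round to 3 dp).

H = −Σ pᵢ log₂ pᵢ.
−0.249·log₂(0.249) = 0.4994
−0.106·log₂(0.106) = 0.3432
−0.214·log₂(0.214) = 0.4760
−0.028·log₂(0.028) = 0.1444
−0.191·log₂(0.191) = 0.4562
−0.212·log₂(0.212) = 0.4744
Sum ≈ 2.3937 → 2.394 bits.

2.394 bits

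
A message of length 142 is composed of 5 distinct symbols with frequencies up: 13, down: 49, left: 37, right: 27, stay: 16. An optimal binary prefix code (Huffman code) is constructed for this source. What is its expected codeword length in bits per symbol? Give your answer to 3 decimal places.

2.204 bits/symbol

Probabilities are the counts divided by 142.
Repeatedly combine the two least-probable nodes; the expected code length is the sum of the merged weights.
merge 13/142 + 8/71 → 29/142
merge 27/142 + 29/142 → 28/71
merge 37/142 + 49/142 → 43/71
merge 28/71 + 43/71 → 1
L = 29/142 + 28/71 + 43/71 + 1 = 313/142 ≈ 2.204 bits/symbol.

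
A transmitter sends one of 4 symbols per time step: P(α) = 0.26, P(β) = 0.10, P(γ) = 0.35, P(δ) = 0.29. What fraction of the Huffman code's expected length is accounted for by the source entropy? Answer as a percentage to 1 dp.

Entropy H = −Σ p log₂ p ≈ 1.8855 bits.
Huffman merges: 1/10+13/50→9/25; 29/100+7/20→16/25; 9/25+16/25→1. L = 2 ≈ 2.0000.
Efficiency = H/L = 1.8855/2.0000 = 94.3%.

94.3%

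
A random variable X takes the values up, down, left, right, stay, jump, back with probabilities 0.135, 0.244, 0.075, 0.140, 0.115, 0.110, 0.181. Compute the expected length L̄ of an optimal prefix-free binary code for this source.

Repeatedly combine the two least-probable nodes; the expected code length is the sum of the merged weights.
merge 3/40 + 11/100 → 37/200
merge 23/200 + 27/200 → 1/4
merge 7/50 + 181/1000 → 321/1000
merge 37/200 + 61/250 → 429/1000
merge 1/4 + 321/1000 → 571/1000
merge 429/1000 + 571/1000 → 1
L = 37/200 + 1/4 + 321/1000 + 429/1000 + 571/1000 + 1 = 689/250 = 2.756 bits/symbol.

2.756 bits/symbol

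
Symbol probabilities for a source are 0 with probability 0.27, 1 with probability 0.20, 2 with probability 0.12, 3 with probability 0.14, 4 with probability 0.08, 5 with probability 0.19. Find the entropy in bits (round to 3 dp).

2.485 bits

H = −Σ pᵢ log₂ pᵢ.
−0.27·log₂(0.27) = 0.5100
−0.20·log₂(0.20) = 0.4644
−0.12·log₂(0.12) = 0.3671
−0.14·log₂(0.14) = 0.3971
−0.08·log₂(0.08) = 0.2915
−0.19·log₂(0.19) = 0.4552
Sum ≈ 2.4853 → 2.485 bits.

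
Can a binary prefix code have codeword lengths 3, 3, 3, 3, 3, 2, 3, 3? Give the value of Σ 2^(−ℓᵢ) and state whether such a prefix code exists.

With common denominator 2^3 = 8: Σ 2^(−ℓᵢ) = 1/8 + 1/8 + 1/8 + 1/8 + 1/8 + 2/8 + 1/8 + 1/8 = 9/8 = 1.125.
Kraft's inequality requires Σ ≤ 1; here Σ = 1.125 > 1, so no such prefix code exists.

1.125; no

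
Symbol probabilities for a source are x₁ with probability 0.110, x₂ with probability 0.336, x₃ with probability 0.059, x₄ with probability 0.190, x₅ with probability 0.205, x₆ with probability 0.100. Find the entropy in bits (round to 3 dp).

H = −Σ pᵢ log₂ pᵢ.
−0.110·log₂(0.110) = 0.3503
−0.336·log₂(0.336) = 0.5287
−0.059·log₂(0.059) = 0.2409
−0.190·log₂(0.190) = 0.4552
−0.205·log₂(0.205) = 0.4687
−0.100·log₂(0.100) = 0.3322
Sum ≈ 2.3760 → 2.376 bits.

2.376 bits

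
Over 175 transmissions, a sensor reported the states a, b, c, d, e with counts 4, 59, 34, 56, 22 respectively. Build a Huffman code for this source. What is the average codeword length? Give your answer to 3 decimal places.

Probabilities are the counts divided by 175.
Repeatedly combine the two least-probable nodes; the expected code length is the sum of the merged weights.
merge 4/175 + 22/175 → 26/175
merge 26/175 + 34/175 → 12/35
merge 8/25 + 59/175 → 23/35
merge 12/35 + 23/35 → 1
L = 26/175 + 12/35 + 23/35 + 1 = 376/175 ≈ 2.149 bits/symbol.

2.149 bits/symbol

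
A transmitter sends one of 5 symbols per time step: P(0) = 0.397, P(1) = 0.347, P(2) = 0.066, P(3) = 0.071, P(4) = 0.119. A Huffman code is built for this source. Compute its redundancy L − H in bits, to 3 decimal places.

0.042 bits

Entropy H = −Σ p log₂ p ≈ 1.9542 bits.
Huffman merges: 33/500+71/1000→137/1000; 119/1000+137/1000→32/125; 32/125+347/1000→603/1000; 397/1000+603/1000→1. L = 499/250 ≈ 1.9960.
L − H = 1.9960 − 1.9542 = 0.042 bits.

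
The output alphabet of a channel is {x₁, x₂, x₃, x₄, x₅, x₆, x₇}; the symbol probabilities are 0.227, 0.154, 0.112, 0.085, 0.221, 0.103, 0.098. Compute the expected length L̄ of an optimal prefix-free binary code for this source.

2.735 bits/symbol

Repeatedly combine the two least-probable nodes; the expected code length is the sum of the merged weights.
merge 17/200 + 49/500 → 183/1000
merge 103/1000 + 14/125 → 43/200
merge 77/500 + 183/1000 → 337/1000
merge 43/200 + 221/1000 → 109/250
merge 227/1000 + 337/1000 → 141/250
merge 109/250 + 141/250 → 1
L = 183/1000 + 43/200 + 337/1000 + 109/250 + 141/250 + 1 = 547/200 = 2.735 bits/symbol.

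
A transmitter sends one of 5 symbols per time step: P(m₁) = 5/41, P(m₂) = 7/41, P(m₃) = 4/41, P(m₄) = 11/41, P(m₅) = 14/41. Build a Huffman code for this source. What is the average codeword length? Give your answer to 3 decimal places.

Repeatedly combine the two least-probable nodes; the expected code length is the sum of the merged weights.
merge 4/41 + 5/41 → 9/41
merge 7/41 + 9/41 → 16/41
merge 11/41 + 14/41 → 25/41
merge 16/41 + 25/41 → 1
L = 9/41 + 16/41 + 25/41 + 1 = 91/41 ≈ 2.220 bits/symbol.

2.220 bits/symbol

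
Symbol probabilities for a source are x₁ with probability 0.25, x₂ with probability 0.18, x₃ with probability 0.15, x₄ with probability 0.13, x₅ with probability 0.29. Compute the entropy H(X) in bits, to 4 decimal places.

H = −Σ pᵢ log₂ pᵢ.
−0.25·log₂(0.25) = 0.5000
−0.18·log₂(0.18) = 0.4453
−0.15·log₂(0.15) = 0.4105
−0.13·log₂(0.13) = 0.3826
−0.29·log₂(0.29) = 0.5179
Sum ≈ 2.2564 → 2.2564 bits.

2.2564 bits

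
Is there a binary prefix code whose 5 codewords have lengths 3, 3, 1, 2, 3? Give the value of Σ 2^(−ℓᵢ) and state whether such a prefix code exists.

With common denominator 2^3 = 8: Σ 2^(−ℓᵢ) = 1/8 + 1/8 + 4/8 + 2/8 + 1/8 = 9/8 = 1.125.
Kraft's inequality requires Σ ≤ 1; here Σ = 1.125 > 1, so no such prefix code exists.

1.125; no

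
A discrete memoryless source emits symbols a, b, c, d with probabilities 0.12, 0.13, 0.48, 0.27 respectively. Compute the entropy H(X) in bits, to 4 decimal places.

1.7680 bits

H = −Σ pᵢ log₂ pᵢ.
−0.12·log₂(0.12) = 0.3671
−0.13·log₂(0.13) = 0.3826
−0.48·log₂(0.48) = 0.5083
−0.27·log₂(0.27) = 0.5100
Sum ≈ 1.7680 → 1.7680 bits.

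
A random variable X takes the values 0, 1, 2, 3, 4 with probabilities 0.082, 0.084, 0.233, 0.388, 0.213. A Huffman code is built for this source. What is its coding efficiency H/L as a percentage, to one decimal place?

Entropy H = −Σ p log₂ p ≈ 2.0909 bits.
Huffman merges: 41/500+21/250→83/500; 83/500+213/1000→379/1000; 233/1000+379/1000→153/250; 97/250+153/250→1. L = 2157/1000 ≈ 2.1570.
Efficiency = H/L = 2.0909/2.1570 = 96.9%.

96.9%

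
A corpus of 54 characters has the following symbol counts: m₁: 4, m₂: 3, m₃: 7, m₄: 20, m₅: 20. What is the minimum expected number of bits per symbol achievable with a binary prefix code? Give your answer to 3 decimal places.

2.019 bits/symbol

Probabilities are the counts divided by 54.
Repeatedly combine the two least-probable nodes; the expected code length is the sum of the merged weights.
merge 1/18 + 2/27 → 7/54
merge 7/54 + 7/54 → 7/27
merge 7/27 + 10/27 → 17/27
merge 10/27 + 17/27 → 1
L = 7/54 + 7/27 + 17/27 + 1 = 109/54 ≈ 2.019 bits/symbol.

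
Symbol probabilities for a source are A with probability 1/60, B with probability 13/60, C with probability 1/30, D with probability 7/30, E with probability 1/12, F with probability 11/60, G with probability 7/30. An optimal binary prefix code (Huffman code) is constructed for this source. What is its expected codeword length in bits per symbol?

2.5 bits/symbol

Repeatedly combine the two least-probable nodes; the expected code length is the sum of the merged weights.
merge 1/60 + 1/30 → 1/20
merge 1/20 + 1/12 → 2/15
merge 2/15 + 11/60 → 19/60
merge 13/60 + 7/30 → 9/20
merge 7/30 + 19/60 → 11/20
merge 9/20 + 11/20 → 1
L = 1/20 + 2/15 + 19/60 + 9/20 + 11/20 + 1 = 5/2 = 2.5 bits/symbol.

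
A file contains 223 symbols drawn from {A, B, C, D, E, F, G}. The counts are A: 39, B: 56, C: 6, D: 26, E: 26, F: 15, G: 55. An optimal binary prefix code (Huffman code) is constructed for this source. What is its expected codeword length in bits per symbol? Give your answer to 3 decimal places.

Probabilities are the counts divided by 223.
Repeatedly combine the two least-probable nodes; the expected code length is the sum of the merged weights.
merge 6/223 + 15/223 → 21/223
merge 21/223 + 26/223 → 47/223
merge 26/223 + 39/223 → 65/223
merge 47/223 + 55/223 → 102/223
merge 56/223 + 65/223 → 121/223
merge 102/223 + 121/223 → 1
L = 21/223 + 47/223 + 65/223 + 102/223 + 121/223 + 1 = 579/223 ≈ 2.596 bits/symbol.

2.596 bits/symbol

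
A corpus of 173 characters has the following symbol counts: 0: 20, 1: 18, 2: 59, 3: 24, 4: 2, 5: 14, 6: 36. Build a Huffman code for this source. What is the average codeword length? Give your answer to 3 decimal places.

2.543 bits/symbol

Probabilities are the counts divided by 173.
Repeatedly combine the two least-probable nodes; the expected code length is the sum of the merged weights.
merge 2/173 + 14/173 → 16/173
merge 16/173 + 18/173 → 34/173
merge 20/173 + 24/173 → 44/173
merge 34/173 + 36/173 → 70/173
merge 44/173 + 59/173 → 103/173
merge 70/173 + 103/173 → 1
L = 16/173 + 34/173 + 44/173 + 70/173 + 103/173 + 1 = 440/173 ≈ 2.543 bits/symbol.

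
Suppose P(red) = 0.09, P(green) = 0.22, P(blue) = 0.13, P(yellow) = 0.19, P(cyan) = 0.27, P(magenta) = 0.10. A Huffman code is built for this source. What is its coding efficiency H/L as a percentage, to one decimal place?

98.5%

Entropy H = −Σ p log₂ p ≈ 2.4733 bits.
Huffman merges: 9/100+1/10→19/100; 13/100+19/100→8/25; 19/100+11/50→41/100; 27/100+8/25→59/100; 41/100+59/100→1. L = 251/100 ≈ 2.5100.
Efficiency = H/L = 2.4733/2.5100 = 98.5%.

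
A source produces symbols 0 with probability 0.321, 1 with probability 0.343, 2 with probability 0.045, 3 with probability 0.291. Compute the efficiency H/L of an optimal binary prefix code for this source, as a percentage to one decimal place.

Entropy H = −Σ p log₂ p ≈ 1.7753 bits.
Huffman merges: 9/200+291/1000→42/125; 321/1000+42/125→657/1000; 343/1000+657/1000→1. L = 1993/1000 ≈ 1.9930.
Efficiency = H/L = 1.7753/1.9930 = 89.1%.

89.1%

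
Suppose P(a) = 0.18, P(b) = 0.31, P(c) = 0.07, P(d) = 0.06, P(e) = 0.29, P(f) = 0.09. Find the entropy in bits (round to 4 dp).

H = −Σ pᵢ log₂ pᵢ.
−0.18·log₂(0.18) = 0.4453
−0.31·log₂(0.31) = 0.5238
−0.07·log₂(0.07) = 0.2686
−0.06·log₂(0.06) = 0.2435
−0.29·log₂(0.29) = 0.5179
−0.09·log₂(0.09) = 0.3127
Sum ≈ 2.3117 → 2.3117 bits.

2.3117 bits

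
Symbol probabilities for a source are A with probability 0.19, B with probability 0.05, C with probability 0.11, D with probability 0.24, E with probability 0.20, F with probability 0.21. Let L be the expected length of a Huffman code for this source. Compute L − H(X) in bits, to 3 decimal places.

0.057 bits

Entropy H = −Σ p log₂ p ≈ 2.4530 bits.
Huffman merges: 1/20+11/100→4/25; 4/25+19/100→7/20; 1/5+21/100→41/100; 6/25+7/20→59/100; 41/100+59/100→1. L = 251/100 ≈ 2.5100.
L − H = 2.5100 − 2.4530 = 0.057 bits.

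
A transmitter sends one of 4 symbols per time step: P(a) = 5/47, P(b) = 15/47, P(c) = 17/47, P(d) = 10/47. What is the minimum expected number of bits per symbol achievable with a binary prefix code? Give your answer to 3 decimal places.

Repeatedly combine the two least-probable nodes; the expected code length is the sum of the merged weights.
merge 5/47 + 10/47 → 15/47
merge 15/47 + 15/47 → 30/47
merge 17/47 + 30/47 → 1
L = 15/47 + 30/47 + 1 = 92/47 ≈ 1.957 bits/symbol.

1.957 bits/symbol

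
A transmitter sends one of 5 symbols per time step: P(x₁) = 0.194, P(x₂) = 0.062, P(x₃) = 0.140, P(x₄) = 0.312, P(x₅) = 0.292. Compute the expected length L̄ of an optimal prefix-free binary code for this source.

Repeatedly combine the two least-probable nodes; the expected code length is the sum of the merged weights.
merge 31/500 + 7/50 → 101/500
merge 97/500 + 101/500 → 99/250
merge 73/250 + 39/125 → 151/250
merge 99/250 + 151/250 → 1
L = 101/500 + 99/250 + 151/250 + 1 = 1101/500 = 2.202 bits/symbol.

2.202 bits/symbol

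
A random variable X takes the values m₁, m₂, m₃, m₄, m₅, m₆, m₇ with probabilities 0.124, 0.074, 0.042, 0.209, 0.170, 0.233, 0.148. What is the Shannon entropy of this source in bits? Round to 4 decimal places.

H = −Σ pᵢ log₂ pᵢ.
−0.124·log₂(0.124) = 0.3734
−0.074·log₂(0.074) = 0.2780
−0.042·log₂(0.042) = 0.1921
−0.209·log₂(0.209) = 0.4720
−0.170·log₂(0.170) = 0.4346
−0.233·log₂(0.233) = 0.4897
−0.148·log₂(0.148) = 0.4079
Sum ≈ 2.6477 → 2.6477 bits.

2.6477 bits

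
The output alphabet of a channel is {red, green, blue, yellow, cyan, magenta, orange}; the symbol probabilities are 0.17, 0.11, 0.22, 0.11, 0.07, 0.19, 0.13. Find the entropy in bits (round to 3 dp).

2.722 bits

H = −Σ pᵢ log₂ pᵢ.
−0.17·log₂(0.17) = 0.4346
−0.11·log₂(0.11) = 0.3503
−0.22·log₂(0.22) = 0.4806
−0.11·log₂(0.11) = 0.3503
−0.07·log₂(0.07) = 0.2686
−0.19·log₂(0.19) = 0.4552
−0.13·log₂(0.13) = 0.3826
Sum ≈ 2.7222 → 2.722 bits.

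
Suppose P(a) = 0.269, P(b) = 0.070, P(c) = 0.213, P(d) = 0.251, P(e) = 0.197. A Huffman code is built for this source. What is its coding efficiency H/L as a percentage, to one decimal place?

Entropy H = −Σ p log₂ p ≈ 2.2156 bits.
Huffman merges: 7/100+197/1000→267/1000; 213/1000+251/1000→58/125; 267/1000+269/1000→67/125; 58/125+67/125→1. L = 2267/1000 ≈ 2.2670.
Efficiency = H/L = 2.2156/2.2670 = 97.7%.

97.7%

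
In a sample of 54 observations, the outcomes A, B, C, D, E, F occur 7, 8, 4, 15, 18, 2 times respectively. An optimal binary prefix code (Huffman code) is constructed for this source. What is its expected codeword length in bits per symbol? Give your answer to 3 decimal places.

Probabilities are the counts divided by 54.
Repeatedly combine the two least-probable nodes; the expected code length is the sum of the merged weights.
merge 1/27 + 2/27 → 1/9
merge 1/9 + 7/54 → 13/54
merge 4/27 + 13/54 → 7/18
merge 5/18 + 1/3 → 11/18
merge 7/18 + 11/18 → 1
L = 1/9 + 13/54 + 7/18 + 11/18 + 1 = 127/54 ≈ 2.352 bits/symbol.

2.352 bits/symbol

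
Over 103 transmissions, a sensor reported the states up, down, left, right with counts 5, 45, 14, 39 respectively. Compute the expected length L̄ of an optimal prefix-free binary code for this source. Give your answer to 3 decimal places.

1.748 bits/symbol

Probabilities are the counts divided by 103.
Repeatedly combine the two least-probable nodes; the expected code length is the sum of the merged weights.
merge 5/103 + 14/103 → 19/103
merge 19/103 + 39/103 → 58/103
merge 45/103 + 58/103 → 1
L = 19/103 + 58/103 + 1 = 180/103 ≈ 1.748 bits/symbol.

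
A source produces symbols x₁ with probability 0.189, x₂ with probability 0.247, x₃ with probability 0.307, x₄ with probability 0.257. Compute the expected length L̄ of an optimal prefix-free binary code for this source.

2 bits/symbol

Repeatedly combine the two least-probable nodes; the expected code length is the sum of the merged weights.
merge 189/1000 + 247/1000 → 109/250
merge 257/1000 + 307/1000 → 141/250
merge 109/250 + 141/250 → 1
L = 109/250 + 141/250 + 1 = 2 bits/symbol.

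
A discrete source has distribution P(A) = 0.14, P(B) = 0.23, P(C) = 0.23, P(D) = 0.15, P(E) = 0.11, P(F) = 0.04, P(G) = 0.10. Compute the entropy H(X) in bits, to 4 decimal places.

H = −Σ pᵢ log₂ pᵢ.
−0.14·log₂(0.14) = 0.3971
−0.23·log₂(0.23) = 0.4877
−0.23·log₂(0.23) = 0.4877
−0.15·log₂(0.15) = 0.4105
−0.11·log₂(0.11) = 0.3503
−0.04·log₂(0.04) = 0.1858
−0.10·log₂(0.10) = 0.3322
Sum ≈ 2.6512 → 2.6512 bits.

2.6512 bits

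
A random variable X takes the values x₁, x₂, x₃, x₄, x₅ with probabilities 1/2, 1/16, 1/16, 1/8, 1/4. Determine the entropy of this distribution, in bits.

Each probability is a power of 1/2, so log₂(1/p) is an integer.
H = Σ p·log₂(1/p) = 1/2·1 + 1/16·4 + 1/16·4 + 1/8·3 + 1/4·2 = 1.875 bits.

1.875 bits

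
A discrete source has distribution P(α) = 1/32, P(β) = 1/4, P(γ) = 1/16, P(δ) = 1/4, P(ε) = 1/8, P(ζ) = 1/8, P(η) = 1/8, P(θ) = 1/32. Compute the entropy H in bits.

2.6875 bits

Each probability is a power of 1/2, so log₂(1/p) is an integer.
H = Σ p·log₂(1/p) = 1/32·5 + 1/4·2 + 1/16·4 + 1/4·2 + 1/8·3 + 1/8·3 + 1/8·3 + 1/32·5 = 2.6875 bits.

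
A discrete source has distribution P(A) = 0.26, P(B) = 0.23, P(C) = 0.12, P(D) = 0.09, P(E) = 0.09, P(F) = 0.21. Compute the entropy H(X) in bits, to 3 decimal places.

2.458 bits

H = −Σ pᵢ log₂ pᵢ.
−0.26·log₂(0.26) = 0.5053
−0.23·log₂(0.23) = 0.4877
−0.12·log₂(0.12) = 0.3671
−0.09·log₂(0.09) = 0.3127
−0.09·log₂(0.09) = 0.3127
−0.21·log₂(0.21) = 0.4728
Sum ≈ 2.4582 → 2.458 bits.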